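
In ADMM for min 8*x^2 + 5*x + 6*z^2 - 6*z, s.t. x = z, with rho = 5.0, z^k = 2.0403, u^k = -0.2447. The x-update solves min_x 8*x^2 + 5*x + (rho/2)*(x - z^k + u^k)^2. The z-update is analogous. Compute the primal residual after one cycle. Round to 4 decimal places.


ADMM iteration with rho = 5.0, z^k = 2.0403, u^k = -0.2447
Step 1: x-update.
Minimize 8*x^2 + 5*x + (5.0/2)*(x - 2.0403 - 0.2447)^2
FOC: (2*8 + 5.0)*x = -5 + 5.0*(2.0403 + 0.2447)
x^{k+1} = 0.306
Step 2: z-update.
Minimize 6*z^2 - 6*z + (5.0/2)*(0.306 - z - 0.2447)^2
FOC: (2*6 + 5.0)*z = 6 + 5.0*(0.306 - 0.2447)
z^{k+1} = 0.371
Step 3: u-update.
u^{k+1} = -0.2447 + 0.306 - 0.371 = -0.3097
Step 4: Primal residual = |0.306 - 0.371| = 0.065


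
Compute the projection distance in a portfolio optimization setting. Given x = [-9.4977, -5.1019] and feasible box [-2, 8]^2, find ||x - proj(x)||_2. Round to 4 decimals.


Project each component onto [-2, 8].
clip(-9.4977) = -2.0, clip(-5.1019) = -2.0
Projection = [-2.0, -2.0]
Squared diffs: [56.2155, 9.6218]
Distance = sqrt(65.8373) = 8.114


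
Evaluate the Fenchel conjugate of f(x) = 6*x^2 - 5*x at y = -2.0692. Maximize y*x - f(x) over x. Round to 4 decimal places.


f*(y) = sup_x {y*x - a*x^2 - b*x} = sup_x {(y-b)*x - a*x^2}
FOC: (y - b) - 2a*x = 0 => x* = (y - b)/(2a)
x* = (-2.0692 + 5)/(2*6) = 0.2442
f*(-2.0692) = (y-b)^2/(4a) = (-2.0692 + 5)^2/(4*6)
= 8.5896/24 = 0.3579


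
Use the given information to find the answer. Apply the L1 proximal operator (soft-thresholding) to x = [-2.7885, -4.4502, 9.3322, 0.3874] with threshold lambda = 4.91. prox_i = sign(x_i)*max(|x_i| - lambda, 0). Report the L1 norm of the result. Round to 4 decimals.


Soft-thresholding with lambda = 4.91:
prox(-2.7885) = sign(-2.7885)*max(|-2.7885| - 4.91, 0) = 0.0
prox(-4.4502) = sign(-4.4502)*max(|-4.4502| - 4.91, 0) = 0.0
prox(9.3322) = sign(9.3322)*max(|9.3322| - 4.91, 0) = 4.4222
prox(0.3874) = sign(0.3874)*max(|0.3874| - 4.91, 0) = 0.0
prox(x) = [0.0, 0.0, 4.4222, 0.0]
||prox(x)||_1 = 0.0 + 0.0 + 4.4222 + 0.0 = 4.4222


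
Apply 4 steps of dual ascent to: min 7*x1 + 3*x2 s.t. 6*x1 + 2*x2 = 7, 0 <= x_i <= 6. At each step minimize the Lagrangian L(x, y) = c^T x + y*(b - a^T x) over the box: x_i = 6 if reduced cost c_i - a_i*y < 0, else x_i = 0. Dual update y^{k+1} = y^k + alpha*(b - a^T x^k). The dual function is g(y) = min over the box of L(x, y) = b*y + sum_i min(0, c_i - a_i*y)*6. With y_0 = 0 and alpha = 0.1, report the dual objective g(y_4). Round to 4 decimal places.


Dual ascent for LP: min 7*x1 + 3*x2, 6*x1 + 2*x2 = 7, 0 <= x_i <= 6
Step 1: y^k = 0.0, reduced costs: (7.0, 3.0)
  x^k = (0.0, 0.0), subgradient = b - a^T x = 7.0
  y^{k+1} = 0.0 + 0.1*7.0 = 0.7
Step 2: y^k = 0.7, reduced costs: (2.8, 1.6)
  x^k = (0.0, 0.0), subgradient = b - a^T x = 7.0
  y^{k+1} = 0.7 + 0.1*7.0 = 1.4
Step 3: y^k = 1.4, reduced costs: (-1.4, 0.2)
  x^k = (6.0, 0.0), subgradient = b - a^T x = -29.0
  y^{k+1} = 1.4 + 0.1*-29.0 = -1.5
Step 4: y^k = -1.5, reduced costs: (16.0, 6.0)
  x^k = (0.0, 0.0), subgradient = b - a^T x = 7.0
  y^{k+1} = -1.5 + 0.1*7.0 = -0.8
Dual objective at y_4 = -0.8: reduced costs (11.8, 4.6), box minimizer x = (0.0, 0.0)
g(y_4) = b*y + (c1 - a1*y)*x1 + (c2 - a2*y)*x2 = 7*(-0.8) + 11.8*0.0 + 4.6*0.0 = -5.6 + 0.0 + 0.0 = -5.6


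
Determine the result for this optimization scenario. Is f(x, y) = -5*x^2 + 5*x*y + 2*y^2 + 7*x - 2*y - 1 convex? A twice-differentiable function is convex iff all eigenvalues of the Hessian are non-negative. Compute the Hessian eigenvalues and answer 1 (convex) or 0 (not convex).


The Hessian of f(x,y) = -5*x^2 + 5*x*y + 2*y^2 + 7*x - 2*y - 1 is:
H = [[-10, 5], [5, 4]]
Trace = -10 + 4 = -6
Determinant = -10*4 - (5)^2 = -65
Discriminant = (-6)^2 - 4*-65 = 296.0
Eigenvalues: lambda_1 = -11.6023, lambda_2 = 5.6023
The function is not convex.

0


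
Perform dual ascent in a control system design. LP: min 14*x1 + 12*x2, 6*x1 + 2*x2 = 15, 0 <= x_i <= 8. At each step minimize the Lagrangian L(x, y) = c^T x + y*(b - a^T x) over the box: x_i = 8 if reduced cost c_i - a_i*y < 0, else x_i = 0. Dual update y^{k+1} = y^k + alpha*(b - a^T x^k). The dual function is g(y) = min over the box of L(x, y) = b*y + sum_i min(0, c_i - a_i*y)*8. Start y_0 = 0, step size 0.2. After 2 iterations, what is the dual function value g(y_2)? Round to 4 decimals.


Dual ascent for LP: min 14*x1 + 12*x2, 6*x1 + 2*x2 = 15, 0 <= x_i <= 8
Step 1: y^k = 0.0, reduced costs: (14.0, 12.0)
  x^k = (0.0, 0.0), subgradient = b - a^T x = 15.0
  y^{k+1} = 0.0 + 0.2*15.0 = 3.0
Step 2: y^k = 3.0, reduced costs: (-4.0, 6.0)
  x^k = (8.0, 0.0), subgradient = b - a^T x = -33.0
  y^{k+1} = 3.0 + 0.2*-33.0 = -3.6
Dual objective at y_2 = -3.6: reduced costs (35.6, 19.2), box minimizer x = (0.0, 0.0)
g(y_2) = b*y + (c1 - a1*y)*x1 + (c2 - a2*y)*x2 = 15*(-3.6) + 35.6*0.0 + 19.2*0.0 = -54.0 + 0.0 + 0.0 = -54.0


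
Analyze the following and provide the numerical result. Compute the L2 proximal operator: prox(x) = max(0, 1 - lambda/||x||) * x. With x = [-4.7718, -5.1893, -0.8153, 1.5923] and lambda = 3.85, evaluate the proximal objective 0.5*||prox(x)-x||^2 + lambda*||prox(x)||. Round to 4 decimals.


Step 1: Compute ||x||.
||x|| = 7.2732
Step 2: Compute scaling factor.
scale = max(0, 1 - 3.85/7.2732) = 0.4707
Step 3: prox(x) = [-2.2459, -2.4424, -0.3837, 0.7494]
||prox(x)|| = 3.4232
Step 4: Proximal objective.
0.5*||prox-x||^2 = 7.4113
lambda*||prox|| = 13.1793
Total = 20.5905


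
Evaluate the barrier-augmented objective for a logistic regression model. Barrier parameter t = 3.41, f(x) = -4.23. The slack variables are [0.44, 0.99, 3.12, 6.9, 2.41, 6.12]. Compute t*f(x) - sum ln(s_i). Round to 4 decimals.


Step 1: Compute log-barrier.
ln values: [-0.821, -0.0101, 1.1378, 1.9315, 0.8796, 1.8116]
phi = -(-0.821 - 0.0101 + 1.1378 + 1.9315 + 0.8796 + 1.8116) = -4.9295
Step 2: Compute augmented objective.
t*f(x) = 3.41*-4.23 = -14.4243
Total = -14.4243 - 4.9295 = -19.3538


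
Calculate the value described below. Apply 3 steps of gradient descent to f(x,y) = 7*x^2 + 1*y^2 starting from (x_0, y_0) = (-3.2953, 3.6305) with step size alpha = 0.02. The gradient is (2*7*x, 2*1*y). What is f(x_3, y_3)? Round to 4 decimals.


Gradient descent on f(x,y) = 7*x^2 + 1*y^2.
Starting point: (-3.2953, 3.6305), alpha = 0.02
Step 1: grad_x = 2*7*-3.2953 = -46.1342, grad_y = 2*1*3.6305 = 7.261
  x_1 = -3.2953 - 0.02*-46.1342 = -2.3726
  y_1 = 3.6305 - 0.02*7.261 = 3.4853
Step 2: grad_x = 2*7*-2.3726 = -33.2166, grad_y = 2*1*3.4853 = 6.9706
  x_2 = -2.3726 - 0.02*-33.2166 = -1.7083
  y_2 = 3.4853 - 0.02*6.9706 = 3.3459
Step 3: grad_x = 2*7*-1.7083 = -23.916, grad_y = 2*1*3.3459 = 6.6917
  x_3 = -1.7083 - 0.02*-23.916 = -1.23
  y_3 = 3.3459 - 0.02*6.6917 = 3.212
f(-1.23, 3.212) = 7*(-1.23)^2 + 1*3.212^2 = 20.9068


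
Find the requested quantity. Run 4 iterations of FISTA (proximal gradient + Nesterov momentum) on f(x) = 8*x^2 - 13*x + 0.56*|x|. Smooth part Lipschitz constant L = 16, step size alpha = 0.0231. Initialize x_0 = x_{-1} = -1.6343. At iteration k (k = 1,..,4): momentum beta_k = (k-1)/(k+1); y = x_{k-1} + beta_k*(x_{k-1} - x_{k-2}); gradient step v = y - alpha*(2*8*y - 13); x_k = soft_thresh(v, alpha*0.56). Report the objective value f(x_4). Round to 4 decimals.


FISTA on f(x) = 8*x^2 - 13*x + 0.56*|x|
L = 16, alpha = 0.0231
Iteration 1: beta = 0.0, y = -1.6343 + 0.0*(-1.6343 + 1.6343) = -1.6343
  grad(y) = -39.1488, v = y - alpha*grad = -0.73
  prox(v) = soft_thresh(-0.73, 0.0129) = -0.717
Iteration 2: beta = 0.3333, y = -0.717 + 0.3333*(-0.717 + 1.6343) = -0.4113
  grad(y) = -19.5803, v = y - alpha*grad = 0.041
  prox(v) = soft_thresh(0.041, 0.0129) = 0.0281
Iteration 3: beta = 0.5, y = 0.0281 + 0.5*(0.0281 + 0.717) = 0.4007
  grad(y) = -6.5894, v = y - alpha*grad = 0.5529
  prox(v) = soft_thresh(0.5529, 0.0129) = 0.5399
Iteration 4: beta = 0.6, y = 0.5399 + 0.6*(0.5399 - 0.0281) = 0.847
  grad(y) = 0.5528, v = y - alpha*grad = 0.8343
  prox(v) = soft_thresh(0.8343, 0.0129) = 0.8213
f(x_4) = 8*0.8213^2 - 13*0.8213 + 0.56*|0.8213| = -4.8207


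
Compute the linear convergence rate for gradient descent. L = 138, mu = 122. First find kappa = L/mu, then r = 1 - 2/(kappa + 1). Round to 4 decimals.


Step 1: Compute the condition number.
kappa = L/mu = 138/122 = 1.1311
Step 2: Compute the convergence rate.
r = 1 - 2/(kappa + 1) = 1 - 2*mu/(L + mu) = (L - mu)/(L + mu) = 16/260 = 0.0615


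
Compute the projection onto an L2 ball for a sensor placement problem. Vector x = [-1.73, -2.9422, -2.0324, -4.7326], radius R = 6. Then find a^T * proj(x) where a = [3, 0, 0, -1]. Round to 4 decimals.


Step 1: Compute ||x|| (intermediates to 6 decimals).
||x|| = sqrt((-1.73)^2 + (-2.9422)^2 + (-2.0324)^2 + (-4.7326)^2) = 6.178802
Step 2: Project.
Since ||x|| > R, scale = R/||x|| = 6/6.178802 = 0.971062, proj(x) = scale * x
proj(x) = [-1.679937, -2.857059, -1.973586, -4.595648]
Step 3: Dot product.
a^T * proj(x) = 3*(-1.679937) + 0*(-2.857059) + 0*(-1.973586) - 1*(-4.595648) = -0.4442


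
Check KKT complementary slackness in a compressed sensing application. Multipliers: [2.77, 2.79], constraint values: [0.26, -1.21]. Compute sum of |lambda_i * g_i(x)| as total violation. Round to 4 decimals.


KKT complementary slackness check:
lambda_1 * g_1 = 2.77 * 0.26 = 0.7202
lambda_2 * g_2 = 2.79 * -1.21 = -3.3759
Total violation = 0.7202 + 3.3759 = 4.0961


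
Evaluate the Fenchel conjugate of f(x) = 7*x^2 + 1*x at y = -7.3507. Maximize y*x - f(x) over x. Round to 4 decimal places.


f*(y) = sup_x {y*x - a*x^2 - b*x} = sup_x {(y-b)*x - a*x^2}
FOC: (y - b) - 2a*x = 0 => x* = (y - b)/(2a)
x* = (-7.3507 - 1)/(2*7) = -0.5965
f*(-7.3507) = (y-b)^2/(4a) = (-7.3507 - 1)^2/(4*7)
= 69.7342/28 = 2.4905


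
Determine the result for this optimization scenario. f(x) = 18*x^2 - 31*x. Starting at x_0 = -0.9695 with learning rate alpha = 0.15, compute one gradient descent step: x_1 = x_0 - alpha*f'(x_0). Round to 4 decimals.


We compute the gradient at x_0 and apply the update.
f'(x) = 36*x - 31
f'(-0.9695) = 36*-0.9695 - 31 = -65.902
x_1 = -0.9695 - 0.15*-65.902 = 8.9158


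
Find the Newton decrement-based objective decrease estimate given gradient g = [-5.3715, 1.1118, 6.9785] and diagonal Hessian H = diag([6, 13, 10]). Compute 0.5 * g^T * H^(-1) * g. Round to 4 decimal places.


Step 1: H is diagonal, so H^(-1) * g = [-0.8953, 0.0855, 0.6979].
Step 2: g^T H^(-1) g = sum_i g_i^2 / H_ii
  = (-5.3715)^2/6 + (1.1118)^2/13 + (6.9785)^2/10
  = 4.8088 + 0.0951 + 4.8699 = 9.7739
Step 3: Objective decrease = 0.5 * g^T H^(-1) g = 4.8869


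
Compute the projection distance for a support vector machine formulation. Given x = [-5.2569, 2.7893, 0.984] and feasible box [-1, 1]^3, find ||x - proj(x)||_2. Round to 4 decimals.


Project each component onto [-1, 1].
clip(-5.2569) = -1.0, clip(2.7893) = 1.0, clip(0.984) = 0.984
Projection = [-1.0, 1.0, 0.984]
Squared diffs: [18.1212, 3.2016, 0.0]
Distance = sqrt(21.3228) = 4.6177


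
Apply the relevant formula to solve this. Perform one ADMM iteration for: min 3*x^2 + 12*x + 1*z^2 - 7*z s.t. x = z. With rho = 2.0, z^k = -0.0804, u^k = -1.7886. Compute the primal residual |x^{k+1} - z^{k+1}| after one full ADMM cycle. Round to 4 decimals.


ADMM iteration with rho = 2.0, z^k = -0.0804, u^k = -1.7886
Step 1: x-update.
Minimize 3*x^2 + 12*x + (2.0/2)*(x + 0.0804 - 1.7886)^2
FOC: (2*3 + 2.0)*x = -12 + 2.0*(-0.0804 + 1.7886)
x^{k+1} = -1.073
Step 2: z-update.
Minimize 1*z^2 - 7*z + (2.0/2)*(-1.073 - z - 1.7886)^2
FOC: (2*1 + 2.0)*z = 7 + 2.0*(-1.073 - 1.7886)
z^{k+1} = 0.3192
Step 3: u-update.
u^{k+1} = -1.7886 - 1.073 - 0.3192 = -3.1808
Step 4: Primal residual = |-1.073 - 0.3192| = 1.3922


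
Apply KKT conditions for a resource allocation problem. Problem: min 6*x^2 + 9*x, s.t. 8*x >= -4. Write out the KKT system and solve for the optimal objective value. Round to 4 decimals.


Step 1: Try lambda = 0 (constraint inactive).
x_unc = -9/(2*6) = -0.75
Check: 8*-0.75 = -6.0 < -4 -- violated!
Step 2: Constraint must be active: 8*x = -4
x* = -4/8 = -0.5
lambda = (2*6*(-0.5) + 9)/8 = 0.375
Step 3: Compute optimal value.
f(x*) = 6*(-0.5)^2 + 9*(-0.5) = -3.0


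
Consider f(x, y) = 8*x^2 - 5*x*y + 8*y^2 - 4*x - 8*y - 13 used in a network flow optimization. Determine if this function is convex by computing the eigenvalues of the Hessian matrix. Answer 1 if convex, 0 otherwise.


The Hessian of f(x,y) = 8*x^2 - 5*x*y + 8*y^2 - 4*x - 8*y - 13 is:
H = [[16, -5], [-5, 16]]
Trace = 16 + 16 = 32
Determinant = 16*16 - (-5)^2 = 231
Discriminant = (32)^2 - 4*231 = 100.0
Eigenvalues: lambda_1 = 11.0, lambda_2 = 21.0
The function is convex.

1


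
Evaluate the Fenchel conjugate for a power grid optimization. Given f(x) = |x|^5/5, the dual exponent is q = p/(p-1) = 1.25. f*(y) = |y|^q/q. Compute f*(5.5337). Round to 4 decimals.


The conjugate exponent q satisfies 1/p + 1/q = 1.
p = 5, so q = 5/(5 - 1) = 1.25
|y|^q = 5.5337^1.25 = 8.4873
f*(5.5337) = 8.4873 / 1.25 = 6.7898


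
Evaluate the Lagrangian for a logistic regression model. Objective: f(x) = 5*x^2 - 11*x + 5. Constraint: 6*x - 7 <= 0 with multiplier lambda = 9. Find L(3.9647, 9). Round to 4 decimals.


Step 1: Evaluate f(x).
f(3.9647) = 5*3.9647^2 - 11*3.9647 + 5 = 39.9825
Step 2: Evaluate g(x).
g(3.9647) = 6*3.9647 - 7 = 16.7882
Step 3: Compute Lagrangian.
L = 39.9825 + 9*16.7882 = 191.0763


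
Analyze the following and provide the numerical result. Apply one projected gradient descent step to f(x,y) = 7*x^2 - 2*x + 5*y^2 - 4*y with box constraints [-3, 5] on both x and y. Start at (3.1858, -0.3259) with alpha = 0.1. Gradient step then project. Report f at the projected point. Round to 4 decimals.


Step 1: Compute gradient at (3.1858, -0.3259).
grad_x = 2*7*3.1858 - 2 = 42.6012
grad_y = 2*5*-0.3259 - 4 = -7.259
Step 2: Gradient step.
x_raw = 3.1858 - 0.1*42.6012 = -1.0743
y_raw = -0.3259 - 0.1*-7.259 = 0.4
Step 3: Project onto [-3, 5].
x_proj = clip(-1.0743) = -1.0743
y_proj = clip(0.4) = 0.4
Step 4: Evaluate f.
f(-1.0743, 0.4) = 9.4278


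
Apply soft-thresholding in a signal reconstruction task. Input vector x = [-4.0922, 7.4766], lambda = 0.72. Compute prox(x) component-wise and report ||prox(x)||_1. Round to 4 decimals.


Soft-thresholding with lambda = 0.72:
prox(-4.0922) = sign(-4.0922)*max(|-4.0922| - 0.72, 0) = -3.3722
prox(7.4766) = sign(7.4766)*max(|7.4766| - 0.72, 0) = 6.7566
prox(x) = [-3.3722, 6.7566]
||prox(x)||_1 = 3.3722 + 6.7566 = 10.1288


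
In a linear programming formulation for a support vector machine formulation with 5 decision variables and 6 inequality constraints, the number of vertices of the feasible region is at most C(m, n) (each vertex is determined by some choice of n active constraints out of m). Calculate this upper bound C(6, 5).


Each vertex corresponds to some choice of n active constraints out of m, so the number of vertices is at most C(m, n) = m! / (n!(m-n)!).
m = 6, n = 5
Numerator: 6 * 5 * 4 * 3 * 2
Denominator: 5! = 120
C(6, 5) = 6


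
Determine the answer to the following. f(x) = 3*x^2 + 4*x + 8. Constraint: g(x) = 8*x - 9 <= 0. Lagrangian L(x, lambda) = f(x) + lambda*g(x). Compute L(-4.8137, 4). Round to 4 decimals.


Step 1: Evaluate f(x).
f(-4.8137) = 3*(-4.8137)^2 + 4*(-4.8137) + 8 = 58.2603
Step 2: Evaluate g(x).
g(-4.8137) = 8*-4.8137 - 9 = -47.5096
Step 3: Compute Lagrangian.
L = 58.2603 + 4*-47.5096 = -131.7781


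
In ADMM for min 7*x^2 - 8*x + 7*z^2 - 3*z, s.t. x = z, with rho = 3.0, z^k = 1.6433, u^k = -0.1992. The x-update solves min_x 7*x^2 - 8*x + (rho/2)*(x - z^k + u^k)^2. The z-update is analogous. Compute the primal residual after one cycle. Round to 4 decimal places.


ADMM iteration with rho = 3.0, z^k = 1.6433, u^k = -0.1992
Step 1: x-update.
Minimize 7*x^2 - 8*x + (3.0/2)*(x - 1.6433 - 0.1992)^2
FOC: (2*7 + 3.0)*x = 8 + 3.0*(1.6433 + 0.1992)
x^{k+1} = 0.7957
Step 2: z-update.
Minimize 7*z^2 - 3*z + (3.0/2)*(0.7957 - z - 0.1992)^2
FOC: (2*7 + 3.0)*z = 3 + 3.0*(0.7957 - 0.1992)
z^{k+1} = 0.2817
Step 3: u-update.
u^{k+1} = -0.1992 + 0.7957 - 0.2817 = 0.3148
Step 4: Primal residual = |0.7957 - 0.2817| = 0.514


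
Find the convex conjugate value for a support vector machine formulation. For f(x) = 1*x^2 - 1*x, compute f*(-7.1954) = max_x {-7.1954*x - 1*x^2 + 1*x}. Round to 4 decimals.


f*(y) = sup_x {y*x - a*x^2 - b*x} = sup_x {(y-b)*x - a*x^2}
FOC: (y - b) - 2a*x = 0 => x* = (y - b)/(2a)
x* = (-7.1954 + 1)/(2*1) = -3.0977
f*(-7.1954) = (y-b)^2/(4a) = (-7.1954 + 1)^2/(4*1)
= 38.383/4 = 9.5957


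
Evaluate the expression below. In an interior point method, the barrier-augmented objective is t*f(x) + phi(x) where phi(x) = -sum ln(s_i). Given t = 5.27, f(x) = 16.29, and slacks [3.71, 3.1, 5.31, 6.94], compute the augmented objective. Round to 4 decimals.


Step 1: Compute log-barrier.
ln values: [1.311, 1.1314, 1.6696, 1.9373]
phi = -(1.311 + 1.1314 + 1.6696 + 1.9373) = -6.0493
Step 2: Compute augmented objective.
t*f(x) = 5.27*16.29 = 85.8483
Total = 85.8483 - 6.0493 = 79.799


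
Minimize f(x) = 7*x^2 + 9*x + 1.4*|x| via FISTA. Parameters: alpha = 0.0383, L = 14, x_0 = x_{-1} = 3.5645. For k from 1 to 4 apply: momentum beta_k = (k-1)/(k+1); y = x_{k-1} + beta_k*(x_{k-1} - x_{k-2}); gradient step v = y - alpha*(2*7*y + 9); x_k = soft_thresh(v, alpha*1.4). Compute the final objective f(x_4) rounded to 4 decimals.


FISTA on f(x) = 7*x^2 + 9*x + 1.4*|x|
L = 14, alpha = 0.0383
Iteration 1: beta = 0.0, y = 3.5645 + 0.0*(3.5645 - 3.5645) = 3.5645
  grad(y) = 58.903, v = y - alpha*grad = 1.3085
  prox(v) = soft_thresh(1.3085, 0.0536) = 1.2549
Iteration 2: beta = 0.3333, y = 1.2549 + 0.3333*(1.2549 - 3.5645) = 0.485
  grad(y) = 15.7904, v = y - alpha*grad = -0.1197
  prox(v) = soft_thresh(-0.1197, 0.0536) = -0.0661
Iteration 3: beta = 0.5, y = -0.0661 + 0.5*(-0.0661 - 1.2549) = -0.7266
  grad(y) = -1.1729, v = y - alpha*grad = -0.6817
  prox(v) = soft_thresh(-0.6817, 0.0536) = -0.6281
Iteration 4: beta = 0.6, y = -0.6281 + 0.6*(-0.6281 + 0.0661) = -0.9653
  grad(y) = -4.5138, v = y - alpha*grad = -0.7924
  prox(v) = soft_thresh(-0.7924, 0.0536) = -0.7388
f(x_4) = 7*(-0.7388)^2 + 9*(-0.7388) + 1.4*|-0.7388| = -1.7942


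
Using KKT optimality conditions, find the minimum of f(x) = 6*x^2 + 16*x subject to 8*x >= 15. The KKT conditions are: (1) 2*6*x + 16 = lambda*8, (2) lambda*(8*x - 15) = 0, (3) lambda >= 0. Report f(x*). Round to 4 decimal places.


Step 1: Try lambda = 0 (constraint inactive).
x_unc = -16/(2*6) = -1.3333
Check: 8*-1.3333 = -10.6664 < 15 -- violated!
Step 2: Constraint must be active: 8*x = 15
x* = 15/8 = 1.875
lambda = (2*6*1.875 + 16)/8 = 4.8125
Step 3: Compute optimal value.
f(x*) = 6*1.875^2 + 16*1.875 = 51.0938


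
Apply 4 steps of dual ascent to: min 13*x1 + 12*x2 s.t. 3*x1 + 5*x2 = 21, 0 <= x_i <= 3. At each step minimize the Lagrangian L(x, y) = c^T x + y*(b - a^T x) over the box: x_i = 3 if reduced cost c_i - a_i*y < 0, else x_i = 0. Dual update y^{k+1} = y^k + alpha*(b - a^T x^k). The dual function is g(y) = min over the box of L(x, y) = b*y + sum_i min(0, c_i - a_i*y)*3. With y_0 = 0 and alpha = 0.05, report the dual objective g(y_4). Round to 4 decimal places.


Dual ascent for LP: min 13*x1 + 12*x2, 3*x1 + 5*x2 = 21, 0 <= x_i <= 3
Step 1: y^k = 0.0, reduced costs: (13.0, 12.0)
  x^k = (0.0, 0.0), subgradient = b - a^T x = 21.0
  y^{k+1} = 0.0 + 0.05*21.0 = 1.05
Step 2: y^k = 1.05, reduced costs: (9.85, 6.75)
  x^k = (0.0, 0.0), subgradient = b - a^T x = 21.0
  y^{k+1} = 1.05 + 0.05*21.0 = 2.1
Step 3: y^k = 2.1, reduced costs: (6.7, 1.5)
  x^k = (0.0, 0.0), subgradient = b - a^T x = 21.0
  y^{k+1} = 2.1 + 0.05*21.0 = 3.15
Step 4: y^k = 3.15, reduced costs: (3.55, -3.75)
  x^k = (0.0, 3.0), subgradient = b - a^T x = 6.0
  y^{k+1} = 3.15 + 0.05*6.0 = 3.45
Dual objective at y_4 = 3.45: reduced costs (2.65, -5.25), box minimizer x = (0.0, 3.0)
g(y_4) = b*y + (c1 - a1*y)*x1 + (c2 - a2*y)*x2 = 21*3.45 + 2.65*0.0 + (-5.25)*3.0 = 72.45 + 0.0 - 15.75 = 56.7


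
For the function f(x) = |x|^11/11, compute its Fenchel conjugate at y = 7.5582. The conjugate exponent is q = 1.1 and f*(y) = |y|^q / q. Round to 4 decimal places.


The conjugate exponent q satisfies 1/p + 1/q = 1.
p = 11, so q = 11/(11 - 1) = 1.1
|y|^q = 7.5582^1.1 = 9.2525
f*(7.5582) = 9.2525 / 1.1 = 8.4114


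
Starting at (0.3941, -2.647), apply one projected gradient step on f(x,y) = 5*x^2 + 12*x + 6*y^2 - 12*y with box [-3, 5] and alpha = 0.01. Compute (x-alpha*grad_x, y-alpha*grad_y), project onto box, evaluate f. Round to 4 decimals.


Step 1: Compute gradient at (0.3941, -2.647).
grad_x = 2*5*0.3941 + 12 = 15.941
grad_y = 2*6*-2.647 - 12 = -43.764
Step 2: Gradient step.
x_raw = 0.3941 - 0.01*15.941 = 0.2347
y_raw = -2.647 - 0.01*-43.764 = -2.2094
Step 3: Project onto [-3, 5].
x_proj = clip(0.2347) = 0.2347
y_proj = clip(-2.2094) = -2.2094
Step 4: Evaluate f.
f(0.2347, -2.2094) = 58.8916


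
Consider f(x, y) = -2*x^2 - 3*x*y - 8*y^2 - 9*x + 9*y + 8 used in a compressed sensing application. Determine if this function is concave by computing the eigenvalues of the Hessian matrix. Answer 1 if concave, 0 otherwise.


The Hessian of f(x,y) = -2*x^2 - 3*x*y - 8*y^2 - 9*x + 9*y + 8 is:
H = [[-4, -3], [-3, -16]]
Trace = -4 - 16 = -20
Determinant = -4*-16 - (-3)^2 = 55
Discriminant = (-20)^2 - 4*55 = 180.0
Eigenvalues: lambda_1 = -16.7082, lambda_2 = -3.2918
The function is concave.

1


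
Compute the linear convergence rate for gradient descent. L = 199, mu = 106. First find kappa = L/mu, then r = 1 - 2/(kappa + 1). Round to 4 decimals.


Step 1: Compute the condition number.
kappa = L/mu = 199/106 = 1.8774
Step 2: Compute the convergence rate.
r = 1 - 2/(kappa + 1) = 1 - 2*mu/(L + mu) = (L - mu)/(L + mu) = 93/305 = 0.3049


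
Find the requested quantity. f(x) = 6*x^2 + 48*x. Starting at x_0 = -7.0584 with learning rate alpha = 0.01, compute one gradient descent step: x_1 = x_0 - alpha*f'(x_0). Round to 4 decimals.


We compute the gradient at x_0 and apply the update.
f'(x) = 12*x + 48
f'(-7.0584) = 12*-7.0584 + 48 = -36.7008
x_1 = -7.0584 - 0.01*-36.7008 = -6.6914


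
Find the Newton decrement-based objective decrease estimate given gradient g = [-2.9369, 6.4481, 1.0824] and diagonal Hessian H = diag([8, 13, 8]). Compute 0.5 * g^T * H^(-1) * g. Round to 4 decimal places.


Step 1: H is diagonal, so H^(-1) * g = [-0.3671, 0.496, 0.1353].
Step 2: g^T H^(-1) g = sum_i g_i^2 / H_ii
  = (-2.9369)^2/8 + (6.4481)^2/13 + (1.0824)^2/8
  = 1.0782 + 3.1983 + 0.1464 = 4.4229
Step 3: Objective decrease = 0.5 * g^T H^(-1) g = 2.2115


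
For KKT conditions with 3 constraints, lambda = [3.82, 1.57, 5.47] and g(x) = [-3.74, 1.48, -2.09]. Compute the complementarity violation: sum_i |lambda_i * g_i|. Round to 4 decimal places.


KKT complementary slackness check:
lambda_1 * g_1 = 3.82 * -3.74 = -14.2868
lambda_2 * g_2 = 1.57 * 1.48 = 2.3236
lambda_3 * g_3 = 5.47 * -2.09 = -11.4323
Total violation = 14.2868 + 2.3236 + 11.4323 = 28.0427


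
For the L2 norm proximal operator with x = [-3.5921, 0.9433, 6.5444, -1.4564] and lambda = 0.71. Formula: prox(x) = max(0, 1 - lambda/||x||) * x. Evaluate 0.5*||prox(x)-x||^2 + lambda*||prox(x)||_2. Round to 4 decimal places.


Step 1: Compute ||x||.
||x|| = 7.6644
Step 2: Compute scaling factor.
scale = max(0, 1 - 0.71/7.6644) = 0.9074
Step 3: prox(x) = [-3.2593, 0.8559, 5.9382, -1.3215]
||prox(x)|| = 6.9544
Step 4: Proximal objective.
0.5*||prox-x||^2 = 0.2521
lambda*||prox|| = 4.9376
Total = 5.1897


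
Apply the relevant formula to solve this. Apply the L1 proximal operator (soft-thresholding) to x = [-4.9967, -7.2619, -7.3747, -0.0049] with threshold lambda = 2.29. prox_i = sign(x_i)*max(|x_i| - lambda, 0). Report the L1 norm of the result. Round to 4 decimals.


Soft-thresholding with lambda = 2.29:
prox(-4.9967) = sign(-4.9967)*max(|-4.9967| - 2.29, 0) = -2.7067
prox(-7.2619) = sign(-7.2619)*max(|-7.2619| - 2.29, 0) = -4.9719
prox(-7.3747) = sign(-7.3747)*max(|-7.3747| - 2.29, 0) = -5.0847
prox(-0.0049) = sign(-0.0049)*max(|-0.0049| - 2.29, 0) = 0.0
prox(x) = [-2.7067, -4.9719, -5.0847, 0.0]
||prox(x)||_1 = 2.7067 + 4.9719 + 5.0847 + 0.0 = 12.7633


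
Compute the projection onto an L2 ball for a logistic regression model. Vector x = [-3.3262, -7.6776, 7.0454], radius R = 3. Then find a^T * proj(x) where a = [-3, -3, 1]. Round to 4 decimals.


Step 1: Compute ||x|| (intermediates to 6 decimals).
||x|| = sqrt((-3.3262)^2 + (-7.6776)^2 + 7.0454^2) = 10.938318
Step 2: Project.
Since ||x|| > R, scale = R/||x|| = 3/10.938318 = 0.274265, proj(x) = scale * x
proj(x) = [-0.91226, -2.105697, 1.932307]
Step 3: Dot product.
a^T * proj(x) = -3*(-0.91226) - 3*(-2.105697) + 1*1.932307 = 10.9862


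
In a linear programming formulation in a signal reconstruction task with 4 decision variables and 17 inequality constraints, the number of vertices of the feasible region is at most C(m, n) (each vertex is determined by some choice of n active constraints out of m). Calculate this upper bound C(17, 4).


Each vertex corresponds to some choice of n active constraints out of m, so the number of vertices is at most C(m, n) = m! / (n!(m-n)!).
m = 17, n = 4
Numerator: 17 * 16 * 15 * 14
Denominator: 4! = 24
C(17, 4) = 2380


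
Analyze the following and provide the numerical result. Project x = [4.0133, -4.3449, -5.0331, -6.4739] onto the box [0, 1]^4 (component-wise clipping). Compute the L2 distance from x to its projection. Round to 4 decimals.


Project each component onto [0, 1].
clip(4.0133) = 1.0, clip(-4.3449) = 0.0, clip(-5.0331) = 0.0, clip(-6.4739) = 0.0
Projection = [1.0, 0.0, 0.0, 0.0]
Squared diffs: [9.08, 18.8782, 25.3321, 41.9114]
Distance = sqrt(95.2017) = 9.7571


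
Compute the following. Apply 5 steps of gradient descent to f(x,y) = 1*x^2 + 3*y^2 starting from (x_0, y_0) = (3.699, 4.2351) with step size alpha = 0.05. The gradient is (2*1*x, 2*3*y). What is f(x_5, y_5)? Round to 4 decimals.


Gradient descent on f(x,y) = 1*x^2 + 3*y^2.
Starting point: (3.699, 4.2351), alpha = 0.05
Step 1: grad_x = 2*1*3.699 = 7.398, grad_y = 2*3*4.2351 = 25.4106
  x_1 = 3.699 - 0.05*7.398 = 3.3291
  y_1 = 4.2351 - 0.05*25.4106 = 2.9646
Step 2: grad_x = 2*1*3.3291 = 6.6582, grad_y = 2*3*2.9646 = 17.7874
  x_2 = 3.3291 - 0.05*6.6582 = 2.9962
  y_2 = 2.9646 - 0.05*17.7874 = 2.0752
Step 3: grad_x = 2*1*2.9962 = 5.9924, grad_y = 2*3*2.0752 = 12.4512
  x_3 = 2.9962 - 0.05*5.9924 = 2.6966
  y_3 = 2.0752 - 0.05*12.4512 = 1.4526
Step 4: grad_x = 2*1*2.6966 = 5.3931, grad_y = 2*3*1.4526 = 8.7158
  x_4 = 2.6966 - 0.05*5.3931 = 2.4269
  y_4 = 1.4526 - 0.05*8.7158 = 1.0168
Step 5: grad_x = 2*1*2.4269 = 4.8538, grad_y = 2*3*1.0168 = 6.1011
  x_5 = 2.4269 - 0.05*4.8538 = 2.1842
  y_5 = 1.0168 - 0.05*6.1011 = 0.7118
f(2.1842, 0.7118) = 1*2.1842^2 + 3*0.7118^2 = 6.2908


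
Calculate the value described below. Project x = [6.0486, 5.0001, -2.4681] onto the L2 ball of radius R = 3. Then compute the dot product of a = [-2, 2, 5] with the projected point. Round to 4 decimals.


Step 1: Compute ||x|| (intermediates to 6 decimals).
||x|| = sqrt(6.0486^2 + 5.0001^2 + (-2.4681)^2) = 8.226669
Step 2: Project.
Since ||x|| > R, scale = R/||x|| = 3/8.226669 = 0.364668, proj(x) = scale * x
proj(x) = [2.205731, 1.823376, -0.900037]
Step 3: Dot product.
a^T * proj(x) = -2*2.205731 + 2*1.823376 + 5*(-0.900037) = -5.2649


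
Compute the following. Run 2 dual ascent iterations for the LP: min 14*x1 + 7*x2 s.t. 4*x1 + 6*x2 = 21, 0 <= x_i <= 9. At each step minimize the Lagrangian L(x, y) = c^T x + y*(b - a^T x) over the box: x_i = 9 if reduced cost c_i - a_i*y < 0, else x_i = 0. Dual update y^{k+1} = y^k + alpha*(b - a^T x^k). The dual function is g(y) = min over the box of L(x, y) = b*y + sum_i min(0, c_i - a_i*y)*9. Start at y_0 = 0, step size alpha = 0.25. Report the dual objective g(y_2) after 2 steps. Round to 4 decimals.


Dual ascent for LP: min 14*x1 + 7*x2, 4*x1 + 6*x2 = 21, 0 <= x_i <= 9
Step 1: y^k = 0.0, reduced costs: (14.0, 7.0)
  x^k = (0.0, 0.0), subgradient = b - a^T x = 21.0
  y^{k+1} = 0.0 + 0.25*21.0 = 5.25
Step 2: y^k = 5.25, reduced costs: (-7.0, -24.5)
  x^k = (9.0, 9.0), subgradient = b - a^T x = -69.0
  y^{k+1} = 5.25 + 0.25*-69.0 = -12.0
Dual objective at y_2 = -12.0: reduced costs (62.0, 79.0), box minimizer x = (0.0, 0.0)
g(y_2) = b*y + (c1 - a1*y)*x1 + (c2 - a2*y)*x2 = 21*(-12.0) + 62.0*0.0 + 79.0*0.0 = -252.0 + 0.0 + 0.0 = -252.0


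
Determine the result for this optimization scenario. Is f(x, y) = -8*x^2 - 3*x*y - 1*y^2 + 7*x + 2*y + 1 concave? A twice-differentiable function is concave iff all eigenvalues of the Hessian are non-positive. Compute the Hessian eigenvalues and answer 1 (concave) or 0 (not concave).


The Hessian of f(x,y) = -8*x^2 - 3*x*y - 1*y^2 + 7*x + 2*y + 1 is:
H = [[-16, -3], [-3, -2]]
Trace = -16 - 2 = -18
Determinant = -16*-2 - (-3)^2 = 23
Discriminant = (-18)^2 - 4*23 = 232.0
Eigenvalues: lambda_1 = -16.6158, lambda_2 = -1.3842
The function is concave.

1


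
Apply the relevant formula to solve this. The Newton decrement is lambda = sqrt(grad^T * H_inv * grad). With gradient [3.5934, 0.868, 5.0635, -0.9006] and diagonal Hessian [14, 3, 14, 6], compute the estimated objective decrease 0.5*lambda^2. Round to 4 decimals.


Step 1: H is diagonal, so H^(-1) * g = [0.2567, 0.2893, 0.3617, -0.1501].
Step 2: g^T H^(-1) g = sum_i g_i^2 / H_ii
  = (3.5934)^2/14 + (0.868)^2/3 + (5.0635)^2/14 + (-0.9006)^2/6
  = 0.9223 + 0.2511 + 1.8314 + 0.1352 = 3.14
Step 3: Objective decrease = 0.5 * g^T H^(-1) g = 1.57


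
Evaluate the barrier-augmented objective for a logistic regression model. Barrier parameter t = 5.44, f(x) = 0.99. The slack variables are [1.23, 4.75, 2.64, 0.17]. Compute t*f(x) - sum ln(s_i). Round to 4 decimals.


Step 1: Compute log-barrier.
ln values: [0.207, 1.5581, 0.9708, -1.772]
phi = -(0.207 + 1.5581 + 0.9708 - 1.772) = -0.964
Step 2: Compute augmented objective.
t*f(x) = 5.44*0.99 = 5.3856
Total = 5.3856 - 0.964 = 4.4216


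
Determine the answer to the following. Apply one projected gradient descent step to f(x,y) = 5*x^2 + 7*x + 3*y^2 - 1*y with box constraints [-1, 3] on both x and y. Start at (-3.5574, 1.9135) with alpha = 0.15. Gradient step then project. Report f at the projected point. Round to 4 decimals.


Step 1: Compute gradient at (-3.5574, 1.9135).
grad_x = 2*5*-3.5574 + 7 = -28.574
grad_y = 2*3*1.9135 - 1 = 10.481
Step 2: Gradient step.
x_raw = -3.5574 - 0.15*-28.574 = 0.7287
y_raw = 1.9135 - 0.15*10.481 = 0.3414
Step 3: Project onto [-1, 3].
x_proj = clip(0.7287) = 0.7287
y_proj = clip(0.3414) = 0.3414
Step 4: Evaluate f.
f(0.7287, 0.3414) = 7.7641


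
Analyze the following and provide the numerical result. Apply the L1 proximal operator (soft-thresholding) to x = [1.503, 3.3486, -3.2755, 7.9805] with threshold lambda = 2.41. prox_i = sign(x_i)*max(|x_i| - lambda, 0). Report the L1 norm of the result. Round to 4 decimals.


Soft-thresholding with lambda = 2.41:
prox(1.503) = sign(1.503)*max(|1.503| - 2.41, 0) = 0.0
prox(3.3486) = sign(3.3486)*max(|3.3486| - 2.41, 0) = 0.9386
prox(-3.2755) = sign(-3.2755)*max(|-3.2755| - 2.41, 0) = -0.8655
prox(7.9805) = sign(7.9805)*max(|7.9805| - 2.41, 0) = 5.5705
prox(x) = [0.0, 0.9386, -0.8655, 5.5705]
||prox(x)||_1 = 0.0 + 0.9386 + 0.8655 + 5.5705 = 7.3746


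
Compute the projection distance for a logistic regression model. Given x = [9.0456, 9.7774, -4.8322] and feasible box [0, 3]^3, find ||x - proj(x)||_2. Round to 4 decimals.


Project each component onto [0, 3].
clip(9.0456) = 3.0, clip(9.7774) = 3.0, clip(-4.8322) = 0.0
Projection = [3.0, 3.0, 0.0]
Squared diffs: [36.5493, 45.9332, 23.3502]
Distance = sqrt(105.8327) = 10.2875


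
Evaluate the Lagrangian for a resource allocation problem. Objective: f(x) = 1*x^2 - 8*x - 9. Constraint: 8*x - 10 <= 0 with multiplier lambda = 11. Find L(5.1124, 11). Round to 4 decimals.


Step 1: Evaluate f(x).
f(5.1124) = 1*5.1124^2 - 8*5.1124 - 9 = -23.7626
Step 2: Evaluate g(x).
g(5.1124) = 8*5.1124 - 10 = 30.8992
Step 3: Compute Lagrangian.
L = -23.7626 + 11*30.8992 = 316.1286


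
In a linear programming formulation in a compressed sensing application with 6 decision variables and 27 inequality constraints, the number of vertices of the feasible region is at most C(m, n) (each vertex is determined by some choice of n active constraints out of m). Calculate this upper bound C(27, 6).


Each vertex corresponds to some choice of n active constraints out of m, so the number of vertices is at most C(m, n) = m! / (n!(m-n)!).
m = 27, n = 6
Numerator: 27 * 26 * 25 * 24 * 23 * 22
Denominator: 6! = 720
C(27, 6) = 296010


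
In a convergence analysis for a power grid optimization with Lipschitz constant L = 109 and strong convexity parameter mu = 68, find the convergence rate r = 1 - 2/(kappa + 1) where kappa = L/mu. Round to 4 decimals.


Step 1: Compute the condition number.
kappa = L/mu = 109/68 = 1.6029
Step 2: Compute the convergence rate.
r = 1 - 2/(kappa + 1) = 1 - 2*mu/(L + mu) = (L - mu)/(L + mu) = 41/177 = 0.2316


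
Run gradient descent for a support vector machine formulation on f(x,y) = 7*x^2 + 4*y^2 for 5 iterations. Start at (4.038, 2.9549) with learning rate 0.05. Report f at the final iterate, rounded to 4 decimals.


Gradient descent on f(x,y) = 7*x^2 + 4*y^2.
Starting point: (4.038, 2.9549), alpha = 0.05
Step 1: grad_x = 2*7*4.038 = 56.532, grad_y = 2*4*2.9549 = 23.6392
  x_1 = 4.038 - 0.05*56.532 = 1.2114
  y_1 = 2.9549 - 0.05*23.6392 = 1.7729
Step 2: grad_x = 2*7*1.2114 = 16.9596, grad_y = 2*4*1.7729 = 14.1835
  x_2 = 1.2114 - 0.05*16.9596 = 0.3634
  y_2 = 1.7729 - 0.05*14.1835 = 1.0638
Step 3: grad_x = 2*7*0.3634 = 5.0879, grad_y = 2*4*1.0638 = 8.5101
  x_3 = 0.3634 - 0.05*5.0879 = 0.109
  y_3 = 1.0638 - 0.05*8.5101 = 0.6383
Step 4: grad_x = 2*7*0.109 = 1.5264, grad_y = 2*4*0.6383 = 5.1061
  x_4 = 0.109 - 0.05*1.5264 = 0.0327
  y_4 = 0.6383 - 0.05*5.1061 = 0.383
Step 5: grad_x = 2*7*0.0327 = 0.4579, grad_y = 2*4*0.383 = 3.0636
  x_5 = 0.0327 - 0.05*0.4579 = 0.0098
  y_5 = 0.383 - 0.05*3.0636 = 0.2298
f(0.0098, 0.2298) = 7*0.0098^2 + 4*0.2298^2 = 0.2119


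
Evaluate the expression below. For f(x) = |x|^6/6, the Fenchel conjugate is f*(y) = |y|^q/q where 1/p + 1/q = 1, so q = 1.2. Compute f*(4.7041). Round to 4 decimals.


The conjugate exponent q satisfies 1/p + 1/q = 1.
p = 6, so q = 6/(6 - 1) = 1.2
|y|^q = 4.7041^1.2 = 6.4117
f*(4.7041) = 6.4117 / 1.2 = 5.3431


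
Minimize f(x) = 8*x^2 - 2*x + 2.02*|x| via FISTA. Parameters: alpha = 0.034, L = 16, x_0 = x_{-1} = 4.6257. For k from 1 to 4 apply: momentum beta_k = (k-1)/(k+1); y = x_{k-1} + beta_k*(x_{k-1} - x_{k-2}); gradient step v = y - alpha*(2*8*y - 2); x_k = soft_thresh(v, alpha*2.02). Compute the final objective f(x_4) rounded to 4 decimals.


FISTA on f(x) = 8*x^2 - 2*x + 2.02*|x|
L = 16, alpha = 0.034
Iteration 1: beta = 0.0, y = 4.6257 + 0.0*(4.6257 - 4.6257) = 4.6257
  grad(y) = 72.0112, v = y - alpha*grad = 2.1773
  prox(v) = soft_thresh(2.1773, 0.0687) = 2.1086
Iteration 2: beta = 0.3333, y = 2.1086 + 0.3333*(2.1086 - 4.6257) = 1.2696
  grad(y) = 18.3139, v = y - alpha*grad = 0.6469
  prox(v) = soft_thresh(0.6469, 0.0687) = 0.5783
Iteration 3: beta = 0.5, y = 0.5783 + 0.5*(0.5783 - 2.1086) = -0.1869
  grad(y) = -4.9907, v = y - alpha*grad = -0.0172
  prox(v) = soft_thresh(-0.0172, 0.0687) = 0.0
Iteration 4: beta = 0.6, y = 0.0 + 0.6*(0.0 - 0.5783) = -0.347
  grad(y) = -7.5514, v = y - alpha*grad = -0.0902
  prox(v) = soft_thresh(-0.0902, 0.0687) = -0.0215
f(x_4) = 8*(-0.0215)^2 - 2*(-0.0215) + 2.02*|-0.0215| = 0.0903


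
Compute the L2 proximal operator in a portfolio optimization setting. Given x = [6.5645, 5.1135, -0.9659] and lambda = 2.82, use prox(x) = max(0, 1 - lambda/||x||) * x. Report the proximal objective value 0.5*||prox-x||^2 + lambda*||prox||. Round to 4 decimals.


Step 1: Compute ||x||.
||x|| = 8.377
Step 2: Compute scaling factor.
scale = max(0, 1 - 2.82/8.377) = 0.6634
Step 3: prox(x) = [4.3546, 3.3921, -0.6407]
||prox(x)|| = 5.557
Step 4: Proximal objective.
0.5*||prox-x||^2 = 3.9762
lambda*||prox|| = 15.6707
Total = 19.6468


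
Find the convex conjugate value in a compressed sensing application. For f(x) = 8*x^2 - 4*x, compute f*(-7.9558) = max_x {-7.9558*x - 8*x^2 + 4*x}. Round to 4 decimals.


f*(y) = sup_x {y*x - a*x^2 - b*x} = sup_x {(y-b)*x - a*x^2}
FOC: (y - b) - 2a*x = 0 => x* = (y - b)/(2a)
x* = (-7.9558 + 4)/(2*8) = -0.2472
f*(-7.9558) = (y-b)^2/(4a) = (-7.9558 + 4)^2/(4*8)
= 15.6484/32 = 0.489


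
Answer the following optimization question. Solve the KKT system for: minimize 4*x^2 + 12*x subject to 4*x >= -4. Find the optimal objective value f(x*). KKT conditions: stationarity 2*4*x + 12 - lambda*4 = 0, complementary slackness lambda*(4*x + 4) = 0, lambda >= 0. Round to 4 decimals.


Step 1: Try lambda = 0 (constraint inactive).
x_unc = -12/(2*4) = -1.5
Check: 4*-1.5 = -6.0 < -4 -- violated!
Step 2: Constraint must be active: 4*x = -4
x* = -4/4 = -1.0
lambda = (2*4*(-1.0) + 12)/4 = 1.0
Step 3: Compute optimal value.
f(x*) = 4*(-1.0)^2 + 12*(-1.0) = -8.0


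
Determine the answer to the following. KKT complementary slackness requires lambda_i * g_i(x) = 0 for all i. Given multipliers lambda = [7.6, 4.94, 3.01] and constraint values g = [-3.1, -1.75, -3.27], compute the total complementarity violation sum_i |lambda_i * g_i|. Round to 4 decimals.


KKT complementary slackness check:
lambda_1 * g_1 = 7.6 * -3.1 = -23.56
lambda_2 * g_2 = 4.94 * -1.75 = -8.645
lambda_3 * g_3 = 3.01 * -3.27 = -9.8427
Total violation = 23.56 + 8.645 + 9.8427 = 42.0477


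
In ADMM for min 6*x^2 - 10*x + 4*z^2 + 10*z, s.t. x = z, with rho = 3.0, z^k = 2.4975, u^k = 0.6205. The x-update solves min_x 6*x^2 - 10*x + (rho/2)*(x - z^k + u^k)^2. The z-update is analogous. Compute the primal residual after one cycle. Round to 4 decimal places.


ADMM iteration with rho = 3.0, z^k = 2.4975, u^k = 0.6205
Step 1: x-update.
Minimize 6*x^2 - 10*x + (3.0/2)*(x - 2.4975 + 0.6205)^2
FOC: (2*6 + 3.0)*x = 10 + 3.0*(2.4975 - 0.6205)
x^{k+1} = 1.0421
Step 2: z-update.
Minimize 4*z^2 + 10*z + (3.0/2)*(1.0421 - z + 0.6205)^2
FOC: (2*4 + 3.0)*z = -10 + 3.0*(1.0421 + 0.6205)
z^{k+1} = -0.4557
Step 3: u-update.
u^{k+1} = 0.6205 + 1.0421 + 0.4557 = 2.1182
Step 4: Primal residual = |1.0421 + 0.4557| = 1.4977


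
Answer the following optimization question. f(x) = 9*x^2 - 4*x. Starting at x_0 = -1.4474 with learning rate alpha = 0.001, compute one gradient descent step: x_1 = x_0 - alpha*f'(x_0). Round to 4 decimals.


We compute the gradient at x_0 and apply the update.
f'(x) = 18*x - 4
f'(-1.4474) = 18*-1.4474 - 4 = -30.0532
x_1 = -1.4474 - 0.001*-30.0532 = -1.4173


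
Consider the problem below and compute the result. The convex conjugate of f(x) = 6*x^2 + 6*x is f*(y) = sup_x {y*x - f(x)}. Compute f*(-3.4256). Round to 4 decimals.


f*(y) = sup_x {y*x - a*x^2 - b*x} = sup_x {(y-b)*x - a*x^2}
FOC: (y - b) - 2a*x = 0 => x* = (y - b)/(2a)
x* = (-3.4256 - 6)/(2*6) = -0.7855
f*(-3.4256) = (y-b)^2/(4a) = (-3.4256 - 6)^2/(4*6)
= 88.8419/24 = 3.7017


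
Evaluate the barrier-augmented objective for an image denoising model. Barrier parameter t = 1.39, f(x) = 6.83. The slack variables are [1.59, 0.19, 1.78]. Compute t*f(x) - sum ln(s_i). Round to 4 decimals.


Step 1: Compute log-barrier.
ln values: [0.4637, -1.6607, 0.5766]
phi = -(0.4637 - 1.6607 + 0.5766) = 0.6204
Step 2: Compute augmented objective.
t*f(x) = 1.39*6.83 = 9.4937
Total = 9.4937 + 0.6204 = 10.1141


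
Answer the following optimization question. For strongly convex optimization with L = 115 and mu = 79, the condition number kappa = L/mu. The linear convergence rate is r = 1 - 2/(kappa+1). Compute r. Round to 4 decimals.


Step 1: Compute the condition number.
kappa = L/mu = 115/79 = 1.4557
Step 2: Compute the convergence rate.
r = 1 - 2/(kappa + 1) = 1 - 2*mu/(L + mu) = (L - mu)/(L + mu) = 36/194 = 0.1856


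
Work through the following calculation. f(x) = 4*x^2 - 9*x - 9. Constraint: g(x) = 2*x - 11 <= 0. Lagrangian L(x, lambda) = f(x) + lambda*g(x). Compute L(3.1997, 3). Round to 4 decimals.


Step 1: Evaluate f(x).
f(3.1997) = 4*3.1997^2 - 9*3.1997 - 9 = 3.155
Step 2: Evaluate g(x).
g(3.1997) = 2*3.1997 - 11 = -4.6006
Step 3: Compute Lagrangian.
L = 3.155 + 3*-4.6006 = -10.6468
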